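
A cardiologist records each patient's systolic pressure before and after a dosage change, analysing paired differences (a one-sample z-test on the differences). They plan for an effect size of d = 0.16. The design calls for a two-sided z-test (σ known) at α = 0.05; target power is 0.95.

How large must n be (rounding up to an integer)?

n = 508

Set Φ(δ − 1.960) = 0.95; then δ − 1.960 = Φ⁻¹(0.95) = 1.645, giving δ = 3.605.
(Ignoring the negligible lower-tail rejection probability gives the usual closed-form inversion.)
δ = d·√n ⇒ n = (δ/d)² = (3.605 / 0.16)² = 507.61.
Rounding up, n = 508.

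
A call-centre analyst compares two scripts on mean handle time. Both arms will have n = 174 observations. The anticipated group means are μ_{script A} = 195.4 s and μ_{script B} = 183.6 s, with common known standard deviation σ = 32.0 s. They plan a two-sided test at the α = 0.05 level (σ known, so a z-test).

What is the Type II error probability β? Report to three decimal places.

Standardized effect: d = |μ_{script A} − μ_{script B}| / σ = |195.4 − 183.6| / 32.0 = 0.3688
Noncentrality parameter: δ = d·√(n/2) = 0.3688 × √(174/2) = 3.4395
Critical value for a two-sided test at α = 0.05: z_{α/2} = 1.960.
Power = Φ(δ − 1.960) + Φ(−δ − 1.960) = Φ(1.480) + Φ(-5.399) = 0.9305 + 0.0000 = 0.9305.
Type II error: β = 1 − power = 1 − 0.9305 = 0.0695.

β ≈ 0.070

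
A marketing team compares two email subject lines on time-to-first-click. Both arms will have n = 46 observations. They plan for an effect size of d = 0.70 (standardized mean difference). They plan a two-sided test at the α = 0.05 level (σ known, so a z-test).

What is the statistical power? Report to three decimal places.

Noncentrality parameter: δ = d·√(n/2) = 0.70 × √(46/2) = 3.3571
Critical value for a two-sided test at α = 0.05: z_{α/2} = 1.960.
Power = Φ(δ − 1.960) + Φ(−δ − 1.960) = Φ(1.397) + Φ(-5.317) = 0.9188 + 0.0000 = 0.9188.

Power ≈ 0.919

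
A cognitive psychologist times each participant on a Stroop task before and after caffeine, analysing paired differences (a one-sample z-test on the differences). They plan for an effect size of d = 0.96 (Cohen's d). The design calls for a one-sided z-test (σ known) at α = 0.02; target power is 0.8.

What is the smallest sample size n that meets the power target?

Set Φ(δ − 2.054) = 0.8; then δ − 2.054 = Φ⁻¹(0.8) = 0.842, giving δ = 2.895.
δ = d·√n ⇒ n = (δ/d)² = (2.895 / 0.96)² = 9.10.
Round up to the next whole unit.

n = 10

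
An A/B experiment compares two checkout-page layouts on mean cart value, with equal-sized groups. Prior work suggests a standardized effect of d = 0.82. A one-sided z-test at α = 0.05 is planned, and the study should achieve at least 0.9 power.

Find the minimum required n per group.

n = 26 per group

Set Φ(δ − 1.645) = 0.9; then δ − 1.645 = Φ⁻¹(0.9) = 1.282, giving δ = 2.926.
δ = d·√(n/2) ⇒ n = 2(δ/d)² = 2 × (2.926 / 0.82)² = 25.47.
Rounding up, n = 26 per group.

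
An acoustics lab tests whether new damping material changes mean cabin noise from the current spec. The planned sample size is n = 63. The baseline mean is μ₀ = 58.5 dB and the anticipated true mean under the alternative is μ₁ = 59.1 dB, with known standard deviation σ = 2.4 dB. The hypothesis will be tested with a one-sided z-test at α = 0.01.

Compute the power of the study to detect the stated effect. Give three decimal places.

Power ≈ 0.366

Standardized effect: d = |μ₁ − μ₀| / σ = |59.1 − 58.5| / 2.4 = 0.2500
Noncentrality parameter: δ = d·√n = 0.2500 × √63 = 1.9843
Critical value for a one-sided test at α = 0.01: z_α = 2.326.
Power = Φ(δ − 2.326) = Φ(-0.342) = 0.3662.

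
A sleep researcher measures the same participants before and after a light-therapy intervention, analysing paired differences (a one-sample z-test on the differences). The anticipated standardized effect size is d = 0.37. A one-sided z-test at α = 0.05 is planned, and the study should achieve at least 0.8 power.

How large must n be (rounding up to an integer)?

Set Φ(δ − 1.645) = 0.8; then δ − 1.645 = Φ⁻¹(0.8) = 0.842, giving δ = 2.486.
δ = d·√n ⇒ n = (δ/d)² = (2.486 / 0.37)² = 45.16.
Round up to the next whole unit.

n = 46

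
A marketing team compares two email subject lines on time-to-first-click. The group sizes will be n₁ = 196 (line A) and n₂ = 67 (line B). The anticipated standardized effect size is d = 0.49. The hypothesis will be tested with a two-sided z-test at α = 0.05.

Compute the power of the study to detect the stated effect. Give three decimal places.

Noncentrality parameter: λ = d / √(1/n₁ + 1/n₂) = 0.49 / √(1/196 + 1/67) = 3.4625
Two-sided α = 0.05 → critical value z_{0.025} = 1.960.
Power = Φ(λ − 1.960) + Φ(−λ − 1.960) = Φ(1.502) + Φ(-5.422) = 0.9335 + 0.0000 = 0.9335.

Power ≈ 0.934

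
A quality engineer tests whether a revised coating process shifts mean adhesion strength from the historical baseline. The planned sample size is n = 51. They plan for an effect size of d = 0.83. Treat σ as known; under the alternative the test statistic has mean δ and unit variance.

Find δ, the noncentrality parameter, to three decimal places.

δ ≈ 5.927

The noncentrality parameter scales effect size by the design's sample-size factor: δ = d·√n = 0.83 × √51 = 5.9274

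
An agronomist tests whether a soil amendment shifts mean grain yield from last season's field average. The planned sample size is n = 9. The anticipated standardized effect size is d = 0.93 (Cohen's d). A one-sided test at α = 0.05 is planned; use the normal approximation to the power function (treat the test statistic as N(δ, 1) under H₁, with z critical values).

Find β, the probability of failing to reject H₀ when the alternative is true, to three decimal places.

β ≈ 0.126

Noncentrality parameter: δ = d·√n = 0.93 × √9 = 2.7900
One-sided α = 0.05 → critical value z_{0.05} = 1.645.
Power = P(Z > 1.645 − δ) = Φ(1.145) = 0.8739.
Type II error: β = 1 − power = 1 − 0.8739 = 0.1261.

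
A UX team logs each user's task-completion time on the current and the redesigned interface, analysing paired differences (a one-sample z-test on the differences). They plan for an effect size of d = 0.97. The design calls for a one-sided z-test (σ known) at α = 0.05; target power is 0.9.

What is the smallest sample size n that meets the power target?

For power 0.9 need Φ(δ − z_{0.05}) = 0.9, so δ = z_{0.05} + z_{0.10} = 1.645 + 1.282 = 2.926.
δ = d·√n ⇒ n = (δ/d)² = (2.926 / 0.97)² = 9.10.
Rounding up, n = 10.

n = 10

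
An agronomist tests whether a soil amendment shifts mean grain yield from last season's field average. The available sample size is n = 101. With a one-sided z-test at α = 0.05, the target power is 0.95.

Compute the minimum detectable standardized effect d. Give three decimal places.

Required noncentrality: δ = z_{0.05} + z_{0.05} = 1.645 + 1.645 = 3.290.
δ = d·√n ⇒ d = δ/√n = 3.290/√101 = 0.3273.

d ≈ 0.327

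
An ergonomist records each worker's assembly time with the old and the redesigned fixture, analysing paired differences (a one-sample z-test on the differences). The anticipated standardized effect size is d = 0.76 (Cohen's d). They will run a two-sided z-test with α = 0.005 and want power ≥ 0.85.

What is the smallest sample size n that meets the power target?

n = 26

Set Φ(δ − 2.807) = 0.85; then δ − 2.807 = Φ⁻¹(0.85) = 1.036, giving δ = 3.843.
(The Φ(−δ − z_{α/2}) term is vanishingly small for δ > 0 and is dropped in the standard sample-size formula.)
δ = d·√n ⇒ n = (δ/d)² = (3.843 / 0.76)² = 25.58.
Rounding up, n = 26.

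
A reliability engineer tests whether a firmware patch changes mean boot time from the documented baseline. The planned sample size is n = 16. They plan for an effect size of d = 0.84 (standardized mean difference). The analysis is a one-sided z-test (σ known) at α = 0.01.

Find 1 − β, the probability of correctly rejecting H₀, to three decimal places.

Noncentrality parameter: δ = d·√n = 0.84 × √16 = 3.3600
One-sided α = 0.01 → critical value z_{0.01} = 2.326.
Power = Φ(δ − 2.326) = Φ(1.034) = 0.8494.

Power ≈ 0.849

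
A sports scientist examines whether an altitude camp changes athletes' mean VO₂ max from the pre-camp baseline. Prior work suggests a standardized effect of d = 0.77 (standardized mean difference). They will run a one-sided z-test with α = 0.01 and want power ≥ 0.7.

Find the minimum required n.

n = 14

Set Φ(δ − 2.326) = 0.7; then δ − 2.326 = Φ⁻¹(0.7) = 0.524, giving δ = 2.851.
δ = d·√n ⇒ n = (δ/d)² = (2.851 / 0.77)² = 13.71.
Round up to the next whole unit.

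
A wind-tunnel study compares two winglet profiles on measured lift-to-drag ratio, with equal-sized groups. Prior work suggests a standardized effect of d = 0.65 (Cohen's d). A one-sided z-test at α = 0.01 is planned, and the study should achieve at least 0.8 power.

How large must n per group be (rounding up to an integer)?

n = 48 per group

Set Φ(δ − 2.326) = 0.8; then δ − 2.326 = Φ⁻¹(0.8) = 0.842, giving δ = 3.168.
δ = d·√(n/2) ⇒ n = 2(δ/d)² = 2 × (3.168 / 0.65)² = 47.51.
Round up to the next whole unit.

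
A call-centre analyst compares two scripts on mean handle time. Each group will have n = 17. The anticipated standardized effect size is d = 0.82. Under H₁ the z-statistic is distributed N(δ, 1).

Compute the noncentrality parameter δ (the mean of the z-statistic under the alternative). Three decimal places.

δ ≈ 2.391

The noncentrality parameter scales effect size by the design's sample-size factor: δ = d·√(n/2) = 0.82 × √(17/2) = 2.3907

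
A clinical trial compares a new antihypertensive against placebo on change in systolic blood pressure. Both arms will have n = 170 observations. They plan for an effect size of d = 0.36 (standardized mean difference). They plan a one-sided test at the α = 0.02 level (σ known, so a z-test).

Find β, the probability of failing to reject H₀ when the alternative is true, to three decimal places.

Noncentrality parameter: δ = d·√(n/2) = 0.36 × √(170/2) = 3.3190
Critical value for a one-sided test at α = 0.02: z_α = 2.054.
Power = P(Z > 2.054 − δ) = Φ(1.265) = 0.8971.
Type II error: β = 1 − power = 1 − 0.8971 = 0.1029.

β ≈ 0.103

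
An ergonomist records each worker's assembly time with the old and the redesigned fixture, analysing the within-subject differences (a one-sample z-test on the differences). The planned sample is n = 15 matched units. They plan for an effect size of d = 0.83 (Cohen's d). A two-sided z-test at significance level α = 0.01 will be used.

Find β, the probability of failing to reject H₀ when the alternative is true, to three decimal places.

Noncentrality parameter: δ = d·√n = 0.83 × √15 = 3.2146
Critical value for a two-sided test at α = 0.01: z_{α/2} = 2.576.
Power = Φ(δ − 2.576) + Φ(−δ − 2.576) = Φ(0.639) + Φ(-5.790) = 0.7385 + 0.0000 = 0.7385.
Type II error: β = 1 − power = 1 − 0.7385 = 0.2615.

β ≈ 0.261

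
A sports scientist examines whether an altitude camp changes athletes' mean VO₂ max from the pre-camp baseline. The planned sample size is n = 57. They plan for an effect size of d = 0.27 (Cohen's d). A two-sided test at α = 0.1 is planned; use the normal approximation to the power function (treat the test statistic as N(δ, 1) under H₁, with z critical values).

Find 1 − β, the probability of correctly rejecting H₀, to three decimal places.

Power ≈ 0.653

Noncentrality parameter: δ = d·√n = 0.27 × √57 = 2.0385
Critical value for a two-sided test at α = 0.1: z_{α/2} = 1.645.
Power = Φ(δ − 1.645) + Φ(−δ − 1.645) = Φ(0.394) + Φ(-3.683) = 0.6531 + 0.0001 = 0.6532.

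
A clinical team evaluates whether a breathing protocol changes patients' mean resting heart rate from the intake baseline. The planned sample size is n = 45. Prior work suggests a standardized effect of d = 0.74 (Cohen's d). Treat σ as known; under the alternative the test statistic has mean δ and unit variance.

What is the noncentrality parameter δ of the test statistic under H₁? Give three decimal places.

δ = d·√n = 0.74 × √45 = 4.9641

δ ≈ 4.964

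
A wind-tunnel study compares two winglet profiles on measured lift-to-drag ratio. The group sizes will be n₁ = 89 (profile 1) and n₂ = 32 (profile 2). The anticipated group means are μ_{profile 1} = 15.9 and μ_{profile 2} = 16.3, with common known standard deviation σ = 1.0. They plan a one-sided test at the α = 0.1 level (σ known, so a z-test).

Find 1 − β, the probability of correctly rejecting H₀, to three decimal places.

Standardized effect: d = |μ_{profile 1} − μ_{profile 2}| / σ = |15.9 − 16.3| / 1.0 = 0.4000
Noncentrality parameter: δ = d / √(1/n₁ + 1/n₂) = 0.4000 / √(1/89 + 1/32) = 1.9406
Critical value for a one-sided test at α = 0.1: z_α = 1.282.
Power = Φ(δ − 1.282) = Φ(0.659) = 0.7451.

Power ≈ 0.745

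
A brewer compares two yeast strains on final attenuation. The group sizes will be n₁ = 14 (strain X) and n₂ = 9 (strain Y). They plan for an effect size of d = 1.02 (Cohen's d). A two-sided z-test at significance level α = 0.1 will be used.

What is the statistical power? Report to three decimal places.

Noncentrality parameter: δ = d / √(1/n₁ + 1/n₂) = 1.02 / √(1/14 + 1/9) = 2.3874
Two-sided α = 0.1 → critical value z_{0.05} = 1.645.
Power = Φ(δ − 1.645) + Φ(−δ − 1.645) = Φ(0.743) + Φ(-4.032) = 0.7711 + 0.0000 = 0.7711.

Power ≈ 0.771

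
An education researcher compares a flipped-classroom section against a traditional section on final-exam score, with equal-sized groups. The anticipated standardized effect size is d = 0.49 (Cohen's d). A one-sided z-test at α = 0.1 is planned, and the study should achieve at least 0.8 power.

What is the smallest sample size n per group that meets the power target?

n = 38 per group

Set Φ(δ − 1.282) = 0.8; then δ − 1.282 = Φ⁻¹(0.8) = 0.842, giving δ = 2.123.
δ = d·√(n/2) ⇒ n = 2(δ/d)² = 2 × (2.123 / 0.49)² = 37.55.
Rounding up, n = 38 per group.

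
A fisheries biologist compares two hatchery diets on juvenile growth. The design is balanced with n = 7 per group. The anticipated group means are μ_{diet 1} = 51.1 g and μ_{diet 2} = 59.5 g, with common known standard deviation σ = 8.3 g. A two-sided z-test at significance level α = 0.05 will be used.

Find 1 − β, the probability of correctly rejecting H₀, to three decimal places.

Power ≈ 0.474

Standardized effect: d = |μ_{diet 1} − μ_{diet 2}| / σ = |51.1 − 59.5| / 8.3 = 1.0120
Noncentrality parameter: δ = d·√(n/2) = 1.0120 × √(7/2) = 1.8934
Two-sided α = 0.05 → critical value z_{0.025} = 1.960.
Power = Φ(δ − 1.960) + Φ(−δ − 1.960) = Φ(-0.067) + Φ(-3.853) = 0.4735 + 0.0001 = 0.4735.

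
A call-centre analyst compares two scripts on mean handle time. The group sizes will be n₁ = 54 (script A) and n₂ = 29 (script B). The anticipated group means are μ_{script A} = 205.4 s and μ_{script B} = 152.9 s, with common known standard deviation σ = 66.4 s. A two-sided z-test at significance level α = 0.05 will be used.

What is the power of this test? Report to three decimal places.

Power ≈ 0.930

Standardized effect: d = |μ_{script A} − μ_{script B}| / σ = |205.4 − 152.9| / 66.4 = 0.7907
Noncentrality parameter: δ = d / √(1/n₁ + 1/n₂) = 0.7907 / √(1/54 + 1/29) = 3.4344
Two-sided α = 0.05 → critical value z_{0.025} = 1.960.
Power = Φ(δ − 1.960) + Φ(−δ − 1.960) = Φ(1.474) + Φ(-5.394) = 0.9298 + 0.0000 = 0.9298.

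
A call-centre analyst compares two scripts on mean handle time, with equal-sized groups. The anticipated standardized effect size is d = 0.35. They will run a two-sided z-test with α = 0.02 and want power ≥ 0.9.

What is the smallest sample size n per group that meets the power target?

Set Φ(δ − 2.326) = 0.9; then δ − 2.326 = Φ⁻¹(0.9) = 1.282, giving δ = 3.608.
(Ignoring the negligible lower-tail rejection probability gives the usual closed-form inversion.)
δ = d·√(n/2) ⇒ n = 2(δ/d)² = 2 × (3.608 / 0.35)² = 212.52.
Rounding up, n = 213 per group.

n = 213 per group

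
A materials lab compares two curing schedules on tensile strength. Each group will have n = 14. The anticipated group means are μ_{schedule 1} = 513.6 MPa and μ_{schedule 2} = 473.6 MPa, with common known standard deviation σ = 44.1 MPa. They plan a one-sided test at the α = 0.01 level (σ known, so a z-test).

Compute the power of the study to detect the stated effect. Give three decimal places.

Standardized effect: d = |μ_{schedule 1} − μ_{schedule 2}| / σ = |513.6 − 473.6| / 44.1 = 0.9070
Noncentrality parameter: δ = d·√(n/2) = 0.9070 × √(14/2) = 2.3998
One-sided α = 0.01 → critical value z_{0.01} = 2.326.
Power = Φ(δ − 2.326) = Φ(0.073) = 0.5293.

Power ≈ 0.529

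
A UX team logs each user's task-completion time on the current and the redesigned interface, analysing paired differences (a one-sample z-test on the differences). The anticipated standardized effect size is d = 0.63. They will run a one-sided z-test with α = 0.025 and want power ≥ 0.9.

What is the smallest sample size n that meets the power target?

n = 27

For power 0.9 need Φ(δ − z_{0.025}) = 0.9, so δ = z_{0.025} + z_{0.10} = 1.960 + 1.282 = 3.242.
δ = d·√n ⇒ n = (δ/d)² = (3.242 / 0.63)² = 26.47.
Round up to the next whole unit.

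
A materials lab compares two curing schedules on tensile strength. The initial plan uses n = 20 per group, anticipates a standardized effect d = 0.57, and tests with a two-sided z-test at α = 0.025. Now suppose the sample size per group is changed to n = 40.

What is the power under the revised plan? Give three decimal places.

With n = 40 per group: δ = d·√(n/2) = 0.57 × √(40/2) = 2.5491. Critical value z_{0.0125} = 2.241.
Revised power = Φ(δ − 2.241) + Φ(−δ − 2.241) = Φ(0.308) + Φ(-4.791) = 0.6209 + 0.0000 = 0.6209.

Power ≈ 0.621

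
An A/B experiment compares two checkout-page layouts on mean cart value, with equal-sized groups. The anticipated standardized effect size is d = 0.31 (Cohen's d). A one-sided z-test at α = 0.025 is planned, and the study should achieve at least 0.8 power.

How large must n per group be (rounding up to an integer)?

For power 0.8 need Φ(δ − z_{0.025}) = 0.8, so δ = z_{0.025} + z_{0.20} = 1.960 + 0.842 = 2.802.
δ = d·√(n/2) ⇒ n = 2(δ/d)² = 2 × (2.802 / 0.31)² = 163.35.
Round up to the next whole unit.

n = 164 per group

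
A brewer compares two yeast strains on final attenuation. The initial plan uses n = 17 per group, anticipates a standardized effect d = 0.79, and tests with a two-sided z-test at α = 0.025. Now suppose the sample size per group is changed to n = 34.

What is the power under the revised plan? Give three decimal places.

Power ≈ 0.845

With n = 34 per group: δ = d·√(n/2) = 0.79 × √(34/2) = 3.2573. Critical value z_{0.0125} = 2.241.
Revised power = Φ(δ − 2.241) + Φ(−δ − 2.241) = Φ(1.016) + Φ(-5.499) = 0.8451 + 0.0000 = 0.8451.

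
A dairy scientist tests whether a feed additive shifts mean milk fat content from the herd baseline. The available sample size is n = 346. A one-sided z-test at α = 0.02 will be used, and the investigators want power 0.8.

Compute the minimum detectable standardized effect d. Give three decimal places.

Need Φ(δ − 2.054) = 0.8, so δ = 2.054 + 0.842 = 2.895.
δ = d·√n ⇒ d = δ/√n = 2.895/√346 = 0.1557.

d ≈ 0.156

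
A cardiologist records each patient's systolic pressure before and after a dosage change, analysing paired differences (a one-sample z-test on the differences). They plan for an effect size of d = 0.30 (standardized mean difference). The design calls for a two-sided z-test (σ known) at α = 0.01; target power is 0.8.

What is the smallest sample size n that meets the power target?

n = 130

For power 0.8 need Φ(δ − z_{0.005}) = 0.8, so δ = z_{0.005} + z_{0.20} = 2.576 + 0.842 = 3.417.
(Ignoring the negligible lower-tail rejection probability gives the usual closed-form inversion.)
δ = d·√n ⇒ n = (δ/d)² = (3.417 / 0.30)² = 129.77.
Rounding up, n = 130.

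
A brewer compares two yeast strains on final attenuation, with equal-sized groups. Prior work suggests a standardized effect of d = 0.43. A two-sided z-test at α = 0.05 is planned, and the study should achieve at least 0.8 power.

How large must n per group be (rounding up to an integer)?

For power 0.8 need Φ(δ − z_{0.025}) = 0.8, so δ = z_{0.025} + z_{0.20} = 1.960 + 0.842 = 2.802.
(The Φ(−δ − z_{α/2}) term is vanishingly small for δ > 0 and is dropped in the standard sample-size formula.)
δ = d·√(n/2) ⇒ n = 2(δ/d)² = 2 × (2.802 / 0.43)² = 84.90.
Round up to the next whole unit.

n = 85 per group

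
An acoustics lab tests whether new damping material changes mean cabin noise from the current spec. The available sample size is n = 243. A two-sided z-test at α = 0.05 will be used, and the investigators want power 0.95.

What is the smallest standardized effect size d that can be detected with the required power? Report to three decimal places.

Required noncentrality: δ = z_{0.025} + z_{0.05} = 1.960 + 1.645 = 3.605.
(The second rejection-region term Φ(−δ − z_{α/2}) is negligible and dropped.)
δ = d·√n ⇒ d = δ/√n = 3.605/√243 = 0.2312.

d ≈ 0.231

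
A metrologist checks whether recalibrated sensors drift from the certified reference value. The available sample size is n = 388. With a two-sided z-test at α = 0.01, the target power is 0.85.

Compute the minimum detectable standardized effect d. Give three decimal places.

Need Φ(δ − 2.576) = 0.85, so δ = 2.576 + 1.036 = 3.612.
(Lower-tail contribution to power is negligible for δ > 0.)
δ = d·√n ⇒ d = δ/√n = 3.612/√388 = 0.1834.

d ≈ 0.183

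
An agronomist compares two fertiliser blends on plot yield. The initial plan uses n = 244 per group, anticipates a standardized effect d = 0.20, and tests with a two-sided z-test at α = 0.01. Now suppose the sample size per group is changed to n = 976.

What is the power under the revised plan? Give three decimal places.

Power ≈ 0.967

With n = 976 per group: δ = d·√(n/2) = 0.20 × √(976/2) = 4.4181. Critical value z_{0.005} = 2.576.
Revised power = Φ(δ − 2.576) + Φ(−δ − 2.576) = Φ(1.842) + Φ(-6.994) = 0.9673 + 0.0000 = 0.9673.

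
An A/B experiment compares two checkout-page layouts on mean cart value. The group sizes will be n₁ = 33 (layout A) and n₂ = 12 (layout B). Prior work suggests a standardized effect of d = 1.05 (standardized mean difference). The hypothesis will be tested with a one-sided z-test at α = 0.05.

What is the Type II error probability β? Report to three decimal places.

Noncentrality parameter: δ = d / √(1/n₁ + 1/n₂) = 1.05 / √(1/33 + 1/12) = 3.1148
One-sided α = 0.05 → critical value z_{0.05} = 1.645.
Power = Φ(δ − 1.645) = Φ(1.470) = 0.9292.
Type II error: β = 1 − power = 1 − 0.9292 = 0.0708.

β ≈ 0.071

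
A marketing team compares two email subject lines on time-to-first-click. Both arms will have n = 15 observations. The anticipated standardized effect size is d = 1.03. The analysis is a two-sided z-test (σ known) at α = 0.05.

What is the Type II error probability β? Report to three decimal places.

Noncentrality parameter: δ = d·√(n/2) = 1.03 × √(15/2) = 2.8208
Critical value for a two-sided test at α = 0.05: z_{α/2} = 1.960.
Power = Φ(δ − 1.960) + Φ(−δ − 1.960) = Φ(0.861) + Φ(-4.781) = 0.8053 + 0.0000 = 0.8053.
Type II error: β = 1 − power = 1 − 0.8053 = 0.1947.

β ≈ 0.195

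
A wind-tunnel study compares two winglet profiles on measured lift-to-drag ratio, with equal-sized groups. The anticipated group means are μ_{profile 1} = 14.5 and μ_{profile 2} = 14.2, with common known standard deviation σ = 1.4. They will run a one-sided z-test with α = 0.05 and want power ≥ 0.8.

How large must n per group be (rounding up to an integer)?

Standardized effect: d = |μ_{profile 1} − μ_{profile 2}| / σ = |14.5 − 14.2| / 1.4 = 0.2143
For power 0.8 need Φ(δ − z_{0.05}) = 0.8, so δ = z_{0.05} + z_{0.20} = 1.645 + 0.842 = 2.486.
δ = d·√(n/2) ⇒ n = 2(δ/d)² = 2 × (2.486 / 0.2143)² = 269.28.
Rounding up, n = 270 per group.

n = 270 per group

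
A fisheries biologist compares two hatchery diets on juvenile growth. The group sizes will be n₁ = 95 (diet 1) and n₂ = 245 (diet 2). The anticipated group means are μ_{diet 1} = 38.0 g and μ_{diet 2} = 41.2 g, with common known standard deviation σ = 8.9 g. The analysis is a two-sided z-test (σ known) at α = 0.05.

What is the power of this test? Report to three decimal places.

Power ≈ 0.845

Standardized effect: d = |μ_{diet 1} − μ_{diet 2}| / σ = |38.0 − 41.2| / 8.9 = 0.3596
Noncentrality parameter: δ = d / √(1/n₁ + 1/n₂) = 0.3596 / √(1/95 + 1/245) = 2.9749
Two-sided α = 0.05 → critical value z_{0.025} = 1.960.
Power = Φ(δ − 1.960) + Φ(−δ − 1.960) = Φ(1.015) + Φ(-4.935) = 0.8449 + 0.0000 = 0.8449.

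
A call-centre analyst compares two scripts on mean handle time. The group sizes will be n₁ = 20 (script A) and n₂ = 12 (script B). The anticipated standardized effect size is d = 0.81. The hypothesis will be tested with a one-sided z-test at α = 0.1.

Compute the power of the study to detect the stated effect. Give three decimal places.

Power ≈ 0.826

Noncentrality parameter: λ = d / √(1/n₁ + 1/n₂) = 0.81 / √(1/20 + 1/12) = 2.2183
One-sided α = 0.1 → critical value z_{0.1} = 1.282.
Power = P(Z > 1.282 − λ) = Φ(0.937) = 0.8255.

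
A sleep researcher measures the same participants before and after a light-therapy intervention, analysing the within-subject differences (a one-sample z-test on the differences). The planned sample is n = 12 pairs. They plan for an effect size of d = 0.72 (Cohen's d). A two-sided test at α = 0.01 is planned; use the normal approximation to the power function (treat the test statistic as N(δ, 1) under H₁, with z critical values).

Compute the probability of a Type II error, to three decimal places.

β ≈ 0.533

Noncentrality parameter: δ = d·√n = 0.72 × √12 = 2.4942
Critical value for a two-sided test at α = 0.01: z_{α/2} = 2.576.
Power = Φ(δ − 2.576) + Φ(−δ − 2.576) = Φ(-0.082) + Φ(-5.070) = 0.4675 + 0.0000 = 0.4675.
Type II error: β = 1 − power = 1 − 0.4675 = 0.5325.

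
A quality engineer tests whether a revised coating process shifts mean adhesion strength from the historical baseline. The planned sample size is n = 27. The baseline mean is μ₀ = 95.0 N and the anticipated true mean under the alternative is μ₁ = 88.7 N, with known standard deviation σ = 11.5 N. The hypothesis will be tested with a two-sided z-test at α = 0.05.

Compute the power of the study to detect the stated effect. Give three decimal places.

Power ≈ 0.812

Standardized effect: d = |μ₁ − μ₀| / σ = |88.7 − 95.0| / 11.5 = 0.5478
Noncentrality parameter: δ = d·√n = 0.5478 × √27 = 2.8466
Critical value for a two-sided test at α = 0.05: z_{α/2} = 1.960.
Power = Φ(δ − 1.960) + Φ(−δ − 1.960) = Φ(0.887) + Φ(-4.807) = 0.8124 + 0.0000 = 0.8124.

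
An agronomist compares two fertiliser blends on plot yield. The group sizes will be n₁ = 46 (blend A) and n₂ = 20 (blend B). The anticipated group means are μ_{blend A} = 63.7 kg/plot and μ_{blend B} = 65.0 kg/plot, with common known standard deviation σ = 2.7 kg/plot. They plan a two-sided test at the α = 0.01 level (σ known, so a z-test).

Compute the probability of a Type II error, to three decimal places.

Standardized effect: d = |μ_{blend A} − μ_{blend B}| / σ = |63.7 − 65.0| / 2.7 = 0.4815
Noncentrality parameter: δ = d / √(1/n₁ + 1/n₂) = 0.4815 / √(1/46 + 1/20) = 1.7976
Two-sided α = 0.01 → critical value z_{0.005} = 2.576.
Power = Φ(δ − 2.576) + Φ(−δ − 2.576) = Φ(-0.778) + Φ(-4.373) = 0.2182 + 0.0000 = 0.2182.
Type II error: β = 1 − power = 1 − 0.2182 = 0.7818.

β ≈ 0.782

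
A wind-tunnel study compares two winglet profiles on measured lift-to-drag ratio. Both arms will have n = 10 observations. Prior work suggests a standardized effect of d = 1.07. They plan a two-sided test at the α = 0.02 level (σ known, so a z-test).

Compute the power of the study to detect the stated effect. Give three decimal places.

Noncentrality parameter: δ = d·√(n/2) = 1.07 × √(10/2) = 2.3926
Two-sided α = 0.02 → critical value z_{0.01} = 2.326.
Power = Φ(δ − 2.326) + Φ(−δ − 2.326) = Φ(0.066) + Φ(-4.719) = 0.5264 + 0.0000 = 0.5264.

Power ≈ 0.526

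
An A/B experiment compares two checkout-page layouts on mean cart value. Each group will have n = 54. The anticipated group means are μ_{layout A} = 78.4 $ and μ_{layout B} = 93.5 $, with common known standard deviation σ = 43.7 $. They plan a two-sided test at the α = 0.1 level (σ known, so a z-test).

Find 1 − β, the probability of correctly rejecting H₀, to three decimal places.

Power ≈ 0.560

Standardized effect: d = |μ_{layout A} − μ_{layout B}| / σ = |78.4 − 93.5| / 43.7 = 0.3455
Noncentrality parameter: δ = d·√(n/2) = 0.3455 × √(54/2) = 1.7955
Two-sided α = 0.1 → critical value z_{0.05} = 1.645.
Power = Φ(δ − 1.645) + Φ(−δ − 1.645) = Φ(0.151) + Φ(-3.440) = 0.5599 + 0.0003 = 0.5602.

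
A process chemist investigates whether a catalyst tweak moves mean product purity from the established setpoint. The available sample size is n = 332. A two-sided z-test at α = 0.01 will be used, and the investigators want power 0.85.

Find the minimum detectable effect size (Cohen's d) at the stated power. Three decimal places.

Required noncentrality: δ = z_{0.005} + z_{0.15} = 2.576 + 1.036 = 3.612.
(Lower-tail contribution to power is negligible for δ > 0.)
δ = d·√n ⇒ d = δ/√n = 3.612/√332 = 0.1982.

d ≈ 0.198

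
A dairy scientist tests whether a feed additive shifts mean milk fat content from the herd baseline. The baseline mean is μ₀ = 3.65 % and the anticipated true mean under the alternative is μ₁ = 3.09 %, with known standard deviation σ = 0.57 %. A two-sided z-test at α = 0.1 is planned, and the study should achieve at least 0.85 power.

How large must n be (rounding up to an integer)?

Standardized effect: d = |μ₁ − μ₀| / σ = |3.09 − 3.65| / 0.57 = 0.9825
For power 0.85 need Φ(δ − z_{0.05}) = 0.85, so δ = z_{0.05} + z_{0.15} = 1.645 + 1.036 = 2.681.
(For δ > 0 the lower-tail rejection region contributes negligibly to power, so the one-term inversion is standard.)
δ = d·√n ⇒ n = (δ/d)² = (2.681 / 0.9825)² = 7.45.
Round up to the next whole unit.

n = 8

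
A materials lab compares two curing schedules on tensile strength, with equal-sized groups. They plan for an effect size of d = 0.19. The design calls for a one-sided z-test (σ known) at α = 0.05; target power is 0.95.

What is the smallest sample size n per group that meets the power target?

n = 600 per group

For power 0.95 need Φ(δ − z_{0.05}) = 0.95, so δ = z_{0.05} + z_{0.05} = 1.645 + 1.645 = 3.290.
δ = d·√(n/2) ⇒ n = 2(δ/d)² = 2 × (3.290 / 0.19)² = 599.57.
Rounding up, n = 600 per group.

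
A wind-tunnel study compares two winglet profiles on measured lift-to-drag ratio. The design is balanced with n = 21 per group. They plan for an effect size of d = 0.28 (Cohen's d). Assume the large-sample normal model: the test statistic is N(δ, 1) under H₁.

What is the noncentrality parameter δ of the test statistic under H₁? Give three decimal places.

δ = d·√(n/2) = 0.28 × √(21/2) = 0.9073

δ ≈ 0.907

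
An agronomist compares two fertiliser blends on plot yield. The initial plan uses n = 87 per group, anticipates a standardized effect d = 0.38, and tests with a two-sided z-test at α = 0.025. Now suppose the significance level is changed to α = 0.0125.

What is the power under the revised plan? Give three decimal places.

δ = d·√(n/2) = 0.38 × √(87/2) = 2.5063 (unchanged). New critical value: z_{0.0063} = 2.498.
Revised power = Φ(δ − 2.498) + Φ(−δ − 2.498) = Φ(0.009) + Φ(-5.004) = 0.5034 + 0.0000 = 0.5034.

Power ≈ 0.503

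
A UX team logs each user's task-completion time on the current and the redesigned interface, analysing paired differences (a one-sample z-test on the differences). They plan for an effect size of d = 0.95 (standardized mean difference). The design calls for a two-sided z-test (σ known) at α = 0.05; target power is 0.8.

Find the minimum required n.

n = 9

Set Φ(δ − 1.960) = 0.8; then δ − 1.960 = Φ⁻¹(0.8) = 0.842, giving δ = 2.802.
(Ignoring the negligible lower-tail rejection probability gives the usual closed-form inversion.)
δ = d·√n ⇒ n = (δ/d)² = (2.802 / 0.95)² = 8.70.
Rounding up, n = 9.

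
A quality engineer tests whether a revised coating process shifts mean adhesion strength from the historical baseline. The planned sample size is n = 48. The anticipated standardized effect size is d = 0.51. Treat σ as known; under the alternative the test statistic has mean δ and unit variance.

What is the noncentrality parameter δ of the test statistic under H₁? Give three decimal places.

The noncentrality parameter scales effect size by the design's sample-size factor: δ = d·√n = 0.51 × √48 = 3.5334

δ ≈ 3.533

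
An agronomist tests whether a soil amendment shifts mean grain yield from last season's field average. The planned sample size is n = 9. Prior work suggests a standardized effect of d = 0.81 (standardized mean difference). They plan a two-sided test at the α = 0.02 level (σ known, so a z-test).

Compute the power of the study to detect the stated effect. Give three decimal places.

Noncentrality parameter: δ = d·√n = 0.81 × √9 = 2.4300
Critical value for a two-sided test at α = 0.02: z_{α/2} = 2.326.
Power = Φ(δ − 2.326) + Φ(−δ − 2.326) = Φ(0.104) + Φ(-4.756) = 0.5413 + 0.0000 = 0.5413.

Power ≈ 0.541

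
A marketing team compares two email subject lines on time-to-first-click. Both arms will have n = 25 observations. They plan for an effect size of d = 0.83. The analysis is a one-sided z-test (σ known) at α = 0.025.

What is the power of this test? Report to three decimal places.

Power ≈ 0.835

Noncentrality parameter: λ = d·√(n/2) = 0.83 × √(25/2) = 2.9345
Critical value for a one-sided test at α = 0.025: z_α = 1.960.
Power = P(Z > 1.960 − λ) = Φ(0.975) = 0.8351.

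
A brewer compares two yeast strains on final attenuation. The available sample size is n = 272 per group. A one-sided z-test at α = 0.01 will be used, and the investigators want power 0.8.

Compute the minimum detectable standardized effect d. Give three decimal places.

d ≈ 0.272

Required noncentrality: δ = z_{0.01} + z_{0.20} = 2.326 + 0.842 = 3.168.
δ = d·√(n/2) ⇒ d = δ/√(n/2) = 3.168/√(272/2) = 0.2717.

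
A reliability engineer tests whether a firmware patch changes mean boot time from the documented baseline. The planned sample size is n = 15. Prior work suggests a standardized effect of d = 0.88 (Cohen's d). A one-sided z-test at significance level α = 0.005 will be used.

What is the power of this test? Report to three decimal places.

Noncentrality parameter: δ = d·√n = 0.88 × √15 = 3.4082
One-sided α = 0.005 → critical value z_{0.005} = 2.576.
Power = Φ(δ − 2.576) = Φ(0.832) = 0.7974.

Power ≈ 0.797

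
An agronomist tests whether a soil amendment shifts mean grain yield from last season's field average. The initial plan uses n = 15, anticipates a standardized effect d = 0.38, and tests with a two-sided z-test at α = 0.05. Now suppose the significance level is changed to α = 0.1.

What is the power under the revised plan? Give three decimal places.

δ = d·√n = 0.38 × √15 = 1.4717 (unchanged). New critical value: z_{0.05} = 1.645.
Revised power = Φ(δ − 1.645) + Φ(−δ − 1.645) = Φ(-0.173) + Φ(-3.117) = 0.4313 + 0.0009 = 0.4322.

Power ≈ 0.432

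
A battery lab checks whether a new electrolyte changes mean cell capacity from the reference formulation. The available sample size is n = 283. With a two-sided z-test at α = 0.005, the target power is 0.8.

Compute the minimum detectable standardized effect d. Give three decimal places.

d ≈ 0.217

Need Φ(δ − 2.807) = 0.8, so δ = 2.807 + 0.842 = 3.649.
(The second rejection-region term Φ(−δ − z_{α/2}) is negligible and dropped.)
δ = d·√n ⇒ d = δ/√n = 3.649/√283 = 0.2169.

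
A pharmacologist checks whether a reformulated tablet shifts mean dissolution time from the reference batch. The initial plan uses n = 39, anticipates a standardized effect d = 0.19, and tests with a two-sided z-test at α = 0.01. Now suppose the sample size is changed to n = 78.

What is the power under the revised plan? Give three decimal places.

With n = 78: δ = d·√n = 0.19 × √78 = 1.6780. Critical value z_{0.005} = 2.576.
Revised power = Φ(δ − 2.576) + Φ(−δ − 2.576) = Φ(-0.898) + Φ(-4.254) = 0.1846 + 0.0000 = 0.1847.

Power ≈ 0.185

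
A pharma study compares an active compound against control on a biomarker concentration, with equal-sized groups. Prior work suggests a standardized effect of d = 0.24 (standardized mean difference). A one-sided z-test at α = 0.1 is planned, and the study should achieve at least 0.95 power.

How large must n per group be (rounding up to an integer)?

n = 298 per group

For power 0.95 need Φ(δ − z_{0.1}) = 0.95, so δ = z_{0.1} + z_{0.05} = 1.282 + 1.645 = 2.926.
δ = d·√(n/2) ⇒ n = 2(δ/d)² = 2 × (2.926 / 0.24)² = 297.36.
Rounding up, n = 298 per group.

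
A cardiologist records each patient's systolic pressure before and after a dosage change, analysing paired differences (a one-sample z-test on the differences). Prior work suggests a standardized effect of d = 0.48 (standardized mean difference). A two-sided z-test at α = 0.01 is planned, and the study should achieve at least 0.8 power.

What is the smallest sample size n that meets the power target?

For power 0.8 need Φ(δ − z_{0.005}) = 0.8, so δ = z_{0.005} + z_{0.20} = 2.576 + 0.842 = 3.417.
(For δ > 0 the lower-tail rejection region contributes negligibly to power, so the one-term inversion is standard.)
δ = d·√n ⇒ n = (δ/d)² = (3.417 / 0.48)² = 50.69.
Rounding up, n = 51.

n = 51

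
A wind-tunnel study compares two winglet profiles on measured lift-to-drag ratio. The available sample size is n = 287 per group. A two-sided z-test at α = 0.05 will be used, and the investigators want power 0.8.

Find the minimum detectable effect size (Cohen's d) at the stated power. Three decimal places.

d ≈ 0.234

Need Φ(δ − 1.960) = 0.8, so δ = 1.960 + 0.842 = 2.802.
(Lower-tail contribution to power is negligible for δ > 0.)
δ = d·√(n/2) ⇒ d = δ/√(n/2) = 2.802/√(287/2) = 0.2339.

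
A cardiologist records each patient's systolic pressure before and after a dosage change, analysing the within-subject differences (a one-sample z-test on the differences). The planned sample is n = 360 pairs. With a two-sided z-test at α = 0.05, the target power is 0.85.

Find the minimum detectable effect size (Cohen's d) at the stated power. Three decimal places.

d ≈ 0.158

Need Φ(δ − 1.960) = 0.85, so δ = 1.960 + 1.036 = 2.996.
(The second rejection-region term Φ(−δ − z_{α/2}) is negligible and dropped.)
δ = d·√n ⇒ d = δ/√n = 2.996/√360 = 0.1579.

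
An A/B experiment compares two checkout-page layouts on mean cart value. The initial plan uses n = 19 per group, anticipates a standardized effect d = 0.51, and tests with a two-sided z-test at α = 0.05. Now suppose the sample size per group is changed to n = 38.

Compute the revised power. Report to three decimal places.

With n = 38 per group: δ = d·√(n/2) = 0.51 × √(38/2) = 2.2230. Critical value z_{0.025} = 1.960.
Revised power = Φ(δ − 1.960) + Φ(−δ − 1.960) = Φ(0.263) + Φ(-4.183) = 0.6038 + 0.0000 = 0.6038.

Power ≈ 0.604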